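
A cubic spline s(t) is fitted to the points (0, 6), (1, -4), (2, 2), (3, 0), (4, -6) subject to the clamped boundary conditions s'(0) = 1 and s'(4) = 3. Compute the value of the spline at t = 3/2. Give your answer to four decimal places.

Let M_i = s''(x_i). Step sizes h_i = 1, 1, 1, 1; slopes of the chords Δ_i = (y_(i+1) - y_i)/h_i = -10, 6, -2, -6.
  1·M_0 + 4·M_1 + 1·M_2 = 6(Δ_1 - Δ_0) = 96
  1·M_1 + 4·M_2 + 1·M_3 = 6(Δ_2 - Δ_1) = -48
  1·M_2 + 4·M_3 + 1·M_4 = 6(Δ_3 - Δ_2) = -24
Clamped end conditions give two more equations: 2h_0·M_0 + h_0·M_1 = 6(Δ_0 - s'(0)) = -66 and h_3·M_3 + 2h_3·M_4 = 6(s'(4) - Δ_3) = 54.
Hence M_0 = -761/14, M_1 = 299/7, M_2 = -41/2, M_3 = -61/7, M_4 = 439/14.
On [1, 2], s(t) = -4 - 135/28·(t - 1) + 299/14·(t - 1)² - 295/28·(t - 1)³.
With (t - 1) = 1/2: s(3/2) = -535/224.

-2.3884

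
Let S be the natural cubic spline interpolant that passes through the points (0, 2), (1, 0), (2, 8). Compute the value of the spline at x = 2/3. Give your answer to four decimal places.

-0.2593

With M_i denoting the second derivative at x_i, h_i = 1, 1, and Δ_i = (y_(i+1) − y_i)/h_i = -2, 8:
  1·M_0 + 4·M_1 + 1·M_2 = 6(Δ_1 - Δ_0) = 60
Natural end conditions: M_0 = M_2 = 0.
Forward elimination and back-substitution give M_0 = 0, M_1 = 15, M_2 = 0.
On [0, 1], S(x) = 2 - 9/2·x + 0·x² + 5/2·x³.
With x = 2/3: S(2/3) = -7/27.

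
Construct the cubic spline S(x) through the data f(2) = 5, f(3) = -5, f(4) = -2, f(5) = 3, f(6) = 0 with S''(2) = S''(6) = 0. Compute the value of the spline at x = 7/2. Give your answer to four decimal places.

Let M_i = S''(x_i). Step sizes h_i = 1, 1, 1, 1; slopes of the chords Δ_i = (y_(i+1) - y_i)/h_i = -10, 3, 5, -3.
  1·M_0 + 4·M_1 + 1·M_2 = 6(Δ_1 - Δ_0) = 78
  1·M_1 + 4·M_2 + 1·M_3 = 6(Δ_2 - Δ_1) = 12
  1·M_2 + 4·M_3 + 1·M_4 = 6(Δ_3 - Δ_2) = -48
Natural end conditions: M_0 = M_4 = 0.
Hence M_0 = 0, M_1 = 537/28, M_2 = 9/7, M_3 = -345/28, M_4 = 0.
On [3, 4], S(x) = -5 - 101/28·(x - 3) + 537/56·(x - 3)² - 167/56·(x - 3)³.
With (x - 3) = 1/2: S(7/2) = -2141/448.

-4.7790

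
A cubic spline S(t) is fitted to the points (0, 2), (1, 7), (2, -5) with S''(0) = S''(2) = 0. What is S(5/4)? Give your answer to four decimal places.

Let σ_i = S''(x_i). Step sizes h_i = 1, 1; slopes of the chords Δ_i = (y_(i+1) - y_i)/h_i = 5, -12.
  1·σ_0 + 4·σ_1 + 1·σ_2 = 6(Δ_1 - Δ_0) = -102
Natural end conditions: σ_0 = σ_2 = 0.
Hence σ_0 = 0, σ_1 = -51/2, σ_2 = 0.
On [1, 2], S(t) = 7 - 7/2·(t - 1) - 51/4·(t - 1)² + 17/4·(t - 1)³.
With (t - 1) = 1/4: S(5/4) = 1381/256.

5.3945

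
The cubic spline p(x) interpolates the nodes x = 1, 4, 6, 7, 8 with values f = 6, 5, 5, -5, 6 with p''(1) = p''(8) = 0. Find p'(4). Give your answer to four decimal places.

With σ_i denoting the second derivative at x_i, h_i = 3, 2, 1, 1, and Δ_i = (y_(i+1) − y_i)/h_i = -1/3, 0, -10, 11:
  3·σ_0 + 10·σ_1 + 2·σ_2 = 6(Δ_1 - Δ_0) = 2
  2·σ_1 + 6·σ_2 + 1·σ_3 = 6(Δ_2 - Δ_1) = -60
  1·σ_2 + 4·σ_3 + 1·σ_4 = 6(Δ_3 - Δ_2) = 126
Natural end conditions: σ_0 = σ_4 = 0.
Forward elimination and back-substitution give σ_0 = 0, σ_1 = 389/107, σ_2 = -1838/107, σ_3 = 3830/107, σ_4 = 0.
On [4, 6], p'(x) = b_1 + 2c_1·(x - 4) + 3d_1·(x - 4)² with b_1 = Δ_1 - h_1(2σ_1 + σ_2)/6 = 1060/321, c_1 = σ_1/2 = 389/214, d_1 = (σ_2 - σ_1)/(6h_1) = -2227/1284. So p'(4) = 1060/321.

3.3022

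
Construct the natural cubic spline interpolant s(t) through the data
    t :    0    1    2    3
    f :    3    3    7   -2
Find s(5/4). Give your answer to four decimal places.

4.2406

Write M_i for s''(x_i). With h_i = 1, 1, 1 and divided differences Δ_i = 0, 4, -9, the continuity of s' gives the tridiagonal system
  1·M_0 + 4·M_1 + 1·M_2 = 6(Δ_1 - Δ_0) = 24
  1·M_1 + 4·M_2 + 1·M_3 = 6(Δ_2 - Δ_1) = -78
Natural end conditions: M_0 = M_3 = 0.
Hence M_0 = 0, M_1 = 58/5, M_2 = -112/5, M_3 = 0.
On [1, 2], s(t) = 3 + 58/15·(t - 1) + 29/5·(t - 1)² - 17/3·(t - 1)³.
With (t - 1) = 1/4: s(5/4) = 1357/320.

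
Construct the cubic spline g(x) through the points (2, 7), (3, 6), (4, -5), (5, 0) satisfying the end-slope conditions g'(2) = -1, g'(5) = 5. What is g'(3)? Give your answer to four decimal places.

Put σ_i = g'' at the i-th knot. Here h = (1, 1, 1) and Δ = (-1, -11, 5), so the interior equations h_(i-1)·σ_(i-1) + 2(h_(i-1)+h_i)·σ_i + h_i·σ_(i+1) = 6(Δ_i − Δ_(i-1)) read
  1·σ_0 + 4·σ_1 + 1·σ_2 = 6(Δ_1 - Δ_0) = -60
  1·σ_1 + 4·σ_2 + 1·σ_3 = 6(Δ_2 - Δ_1) = 96
Clamped end conditions give two more equations: 2h_0·σ_0 + h_0·σ_1 = 6(Δ_0 - g'(2)) = 0 and h_2·σ_2 + 2h_2·σ_3 = 6(g'(5) - Δ_2) = 0.
Forward elimination and back-substitution give σ_0 = 68/5, σ_1 = -136/5, σ_2 = 176/5, σ_3 = -88/5.
On [3, 4], g'(x) = b_1 + 2c_1·(x - 3) + 3d_1·(x - 3)² with b_1 = Δ_1 - h_1(2σ_1 + σ_2)/6 = -39/5, c_1 = σ_1/2 = -68/5, d_1 = (σ_2 - σ_1)/(6h_1) = 52/5. So g'(3) = -39/5.

-7.8000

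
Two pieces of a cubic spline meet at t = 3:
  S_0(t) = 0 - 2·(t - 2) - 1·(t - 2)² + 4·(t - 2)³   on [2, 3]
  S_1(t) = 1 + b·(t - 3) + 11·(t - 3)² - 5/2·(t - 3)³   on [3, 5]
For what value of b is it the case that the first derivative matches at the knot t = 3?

8

S_0'(t) = -2 - 2·(t - 2) + 12·(t - 2)², so S_0'(3) = 8. On the right, S_1'(3) = b, so b = 8.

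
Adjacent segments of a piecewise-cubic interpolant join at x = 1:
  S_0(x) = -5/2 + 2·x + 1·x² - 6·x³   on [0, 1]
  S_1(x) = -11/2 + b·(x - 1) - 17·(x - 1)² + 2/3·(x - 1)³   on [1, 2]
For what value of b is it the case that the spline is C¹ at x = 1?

-14

S_0'(x) = 2 + 2·x - 18·x², so S_0'(1) = -14. On the right, S_1'(1) = b, so b = -14.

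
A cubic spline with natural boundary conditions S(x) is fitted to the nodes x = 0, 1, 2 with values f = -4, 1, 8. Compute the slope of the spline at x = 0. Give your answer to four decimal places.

4.5000

Put σ_i = S'' at the i-th knot. Here h = (1, 1) and Δ = (5, 7), so the interior equations h_(i-1)·σ_(i-1) + 2(h_(i-1)+h_i)·σ_i + h_i·σ_(i+1) = 6(Δ_i − Δ_(i-1)) read
  1·σ_0 + 4·σ_1 + 1·σ_2 = 6(Δ_1 - Δ_0) = 12
Natural end conditions: σ_0 = σ_2 = 0.
Solving the tridiagonal system: σ_0 = 0, σ_1 = 3, σ_2 = 0.
On [0, 1], S'(x) = b_0 + 2c_0·x + 3d_0·x² with b_0 = Δ_0 - h_0(2σ_0 + σ_1)/6 = 9/2, c_0 = σ_0/2 = 0, d_0 = (σ_1 - σ_0)/(6h_0) = 1/2. So S'(0) = 9/2.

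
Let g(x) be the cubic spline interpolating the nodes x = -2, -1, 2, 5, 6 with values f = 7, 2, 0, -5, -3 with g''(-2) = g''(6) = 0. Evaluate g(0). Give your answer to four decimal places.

0.1090

Let σ_i = g''(x_i). Step sizes h_i = 1, 3, 3, 1; slopes of the chords Δ_i = (y_(i+1) - y_i)/h_i = -5, -2/3, -5/3, 2.
  1·σ_0 + 8·σ_1 + 3·σ_2 = 6(Δ_1 - Δ_0) = 26
  3·σ_1 + 12·σ_2 + 3·σ_3 = 6(Δ_2 - Δ_1) = -6
  3·σ_2 + 8·σ_3 + 1·σ_4 = 6(Δ_3 - Δ_2) = 22
Natural end conditions: σ_0 = σ_4 = 0.
Solving the tridiagonal system: σ_0 = 0, σ_1 = 217/52, σ_2 = -32/13, σ_3 = 191/52, σ_4 = 0.
On [-1, 2], g(x) = 2 - 563/156·(x + 1) + 217/104·(x + 1)² - 115/312·(x + 1)³.
With (x + 1) = 1: g(0) = 17/156.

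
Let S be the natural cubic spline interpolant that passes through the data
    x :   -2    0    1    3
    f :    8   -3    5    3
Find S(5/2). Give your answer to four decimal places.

With m_i denoting the second derivative at x_i, h_i = 2, 1, 2, and Δ_i = (y_(i+1) − y_i)/h_i = -11/2, 8, -1:
  2·m_0 + 6·m_1 + 1·m_2 = 6(Δ_1 - Δ_0) = 81
  1·m_1 + 6·m_2 + 2·m_3 = 6(Δ_2 - Δ_1) = -54
Natural end conditions: m_0 = m_3 = 0.
Solving the tridiagonal system: m_0 = 0, m_1 = 108/7, m_2 = -81/7, m_3 = 0.
On [1, 3], S(x) = 5 + 47/7·(x - 1) - 81/14·(x - 1)² + 27/28·(x - 1)³.
With (x - 1) = 3/2: S(5/2) = 1189/224.

5.3080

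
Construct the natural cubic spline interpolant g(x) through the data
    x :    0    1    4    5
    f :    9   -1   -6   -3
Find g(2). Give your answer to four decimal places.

Put M_i = g'' at the i-th knot. Here h = (1, 3, 1) and Δ = (-10, -5/3, 3), so the interior equations h_(i-1)·M_(i-1) + 2(h_(i-1)+h_i)·M_i + h_i·M_(i+1) = 6(Δ_i − Δ_(i-1)) read
  1·M_0 + 8·M_1 + 3·M_2 = 6(Δ_1 - Δ_0) = 50
  3·M_1 + 8·M_2 + 1·M_3 = 6(Δ_2 - Δ_1) = 28
Natural end conditions: M_0 = M_3 = 0.
Solving the tridiagonal system: M_0 = 0, M_1 = 316/55, M_2 = 74/55, M_3 = 0.
On [1, 4], g(x) = -1 - 1334/165·(x - 1) + 158/55·(x - 1)² - 11/45·(x - 1)³.
With (x - 1) = 1: g(2) = -3196/495.

-6.4566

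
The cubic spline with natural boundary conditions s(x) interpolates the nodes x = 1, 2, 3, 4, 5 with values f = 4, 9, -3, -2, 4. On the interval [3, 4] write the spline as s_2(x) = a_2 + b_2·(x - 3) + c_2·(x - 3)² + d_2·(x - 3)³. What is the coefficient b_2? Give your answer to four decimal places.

-8.2500

Write M_i for s''(x_i). With h_i = 1, 1, 1, 1 and divided differences Δ_i = 5, -12, 1, 6, the continuity of s' gives the tridiagonal system
  1·M_0 + 4·M_1 + 1·M_2 = 6(Δ_1 - Δ_0) = -102
  1·M_1 + 4·M_2 + 1·M_3 = 6(Δ_2 - Δ_1) = 78
  1·M_2 + 4·M_3 + 1·M_4 = 6(Δ_3 - Δ_2) = 30
Natural end conditions: M_0 = M_4 = 0.
Forward elimination and back-substitution give M_0 = 0, M_1 = -453/14, M_2 = 192/7, M_3 = 9/14, M_4 = 0.
On [3, 4], with s_2(x) = a_2 + b_2·(x - 3) + c_2·(x - 3)² + d_2·(x - 3)³: c_2 = M_2/2 = 96/7, d_2 = (M_3 - M_2)/(6h_2) = -125/28, b_2 = Δ_2 - h_2(2M_2 + M_3)/6 = -33/4.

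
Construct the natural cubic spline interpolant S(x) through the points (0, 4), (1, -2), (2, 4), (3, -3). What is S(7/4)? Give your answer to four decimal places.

Let m_i = S''(x_i). Step sizes h_i = 1, 1, 1; slopes of the chords Δ_i = (y_(i+1) - y_i)/h_i = -6, 6, -7.
  1·m_0 + 4·m_1 + 1·m_2 = 6(Δ_1 - Δ_0) = 72
  1·m_1 + 4·m_2 + 1·m_3 = 6(Δ_2 - Δ_1) = -78
Natural end conditions: m_0 = m_3 = 0.
Solving: m_0 = 0, m_1 = 122/5, m_2 = -128/5, m_3 = 0.
On [1, 2], S(x) = -2 + 32/15·(x - 1) + 61/5·(x - 1)² - 25/3·(x - 1)³.
With (x - 1) = 3/4: S(7/4) = 943/320.

2.9469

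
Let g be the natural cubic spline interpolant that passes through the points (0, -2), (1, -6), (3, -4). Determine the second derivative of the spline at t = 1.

Put M_i = g'' at the i-th knot. Here h = (1, 2) and Δ = (-4, 1), so the interior equations h_(i-1)·M_(i-1) + 2(h_(i-1)+h_i)·M_i + h_i·M_(i+1) = 6(Δ_i − Δ_(i-1)) read
  1·M_0 + 6·M_1 + 2·M_2 = 6(Δ_1 - Δ_0) = 30
Natural end conditions: M_0 = M_2 = 0.
Solving: M_0 = 0, M_1 = 5, M_2 = 0.

5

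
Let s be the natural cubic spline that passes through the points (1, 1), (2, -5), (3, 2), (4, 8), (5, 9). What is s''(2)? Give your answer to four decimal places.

Put M_i = s'' at the i-th knot. Here h = (1, 1, 1, 1) and Δ = (-6, 7, 6, 1), so the interior equations h_(i-1)·M_(i-1) + 2(h_(i-1)+h_i)·M_i + h_i·M_(i+1) = 6(Δ_i − Δ_(i-1)) read
  1·M_0 + 4·M_1 + 1·M_2 = 6(Δ_1 - Δ_0) = 78
  1·M_1 + 4·M_2 + 1·M_3 = 6(Δ_2 - Δ_1) = -6
  1·M_2 + 4·M_3 + 1·M_4 = 6(Δ_3 - Δ_2) = -30
Natural end conditions: M_0 = M_4 = 0.
Forward elimination and back-substitution give M_0 = 0, M_1 = 291/14, M_2 = -36/7, M_3 = -87/14, M_4 = 0.

20.7857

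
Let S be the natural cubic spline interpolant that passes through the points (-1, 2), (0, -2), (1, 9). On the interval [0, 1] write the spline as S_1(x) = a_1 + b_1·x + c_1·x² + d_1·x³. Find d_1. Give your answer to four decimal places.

With M_i denoting the second derivative at x_i, h_i = 1, 1, and Δ_i = (y_(i+1) − y_i)/h_i = -4, 11:
  1·M_0 + 4·M_1 + 1·M_2 = 6(Δ_1 - Δ_0) = 90
Natural end conditions: M_0 = M_2 = 0.
Hence M_0 = 0, M_1 = 45/2, M_2 = 0.
On [0, 1], with S_1(x) = a_1 + b_1·x + c_1·x² + d_1·x³: c_1 = M_1/2 = 45/4, d_1 = (M_2 - M_1)/(6h_1) = -15/4, b_1 = Δ_1 - h_1(2M_1 + M_2)/6 = 7/2.

-3.7500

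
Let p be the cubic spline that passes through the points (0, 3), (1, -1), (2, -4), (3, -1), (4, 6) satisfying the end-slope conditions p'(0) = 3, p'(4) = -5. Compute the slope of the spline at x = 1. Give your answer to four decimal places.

-5.8036

Write M_i for p''(x_i). With h_i = 1, 1, 1, 1 and divided differences Δ_i = -4, -3, 3, 7, the continuity of p' gives the tridiagonal system
  1·M_0 + 4·M_1 + 1·M_2 = 6(Δ_1 - Δ_0) = 6
  1·M_1 + 4·M_2 + 1·M_3 = 6(Δ_2 - Δ_1) = 36
  1·M_2 + 4·M_3 + 1·M_4 = 6(Δ_3 - Δ_2) = 24
Clamped end conditions give two more equations: 2h_0·M_0 + h_0·M_1 = 6(Δ_0 - p'(0)) = -42 and h_3·M_3 + 2h_3·M_4 = 6(p'(4) - Δ_3) = -72.
Solving: M_0 = -683/28, M_1 = 95/14, M_2 = 13/4, M_3 = 227/14, M_4 = -1235/28.
On [1, 2], p'(x) = b_1 + 2c_1·(x - 1) + 3d_1·(x - 1)² with b_1 = Δ_1 - h_1(2M_1 + M_2)/6 = -325/56, c_1 = M_1/2 = 95/28, d_1 = (M_2 - M_1)/(6h_1) = -33/56. So p'(1) = -325/56.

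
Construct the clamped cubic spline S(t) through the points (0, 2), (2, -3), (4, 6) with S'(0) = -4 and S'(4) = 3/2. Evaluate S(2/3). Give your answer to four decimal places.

-0.7963

With m_i denoting the second derivative at x_i, h_i = 2, 2, and Δ_i = (y_(i+1) − y_i)/h_i = -5/2, 9/2:
  2·m_0 + 8·m_1 + 2·m_2 = 6(Δ_1 - Δ_0) = 42
Clamped end conditions give two more equations: 2h_0·m_0 + h_0·m_1 = 6(Δ_0 - S'(0)) = 9 and h_1·m_1 + 2h_1·m_2 = 6(S'(4) - Δ_1) = -18.
Forward elimination and back-substitution give m_0 = -13/8, m_1 = 31/4, m_2 = -67/8.
On [0, 2], S(t) = 2 - 4·t - 13/16·t² + 25/32·t³.
With t = 2/3: S(2/3) = -43/54.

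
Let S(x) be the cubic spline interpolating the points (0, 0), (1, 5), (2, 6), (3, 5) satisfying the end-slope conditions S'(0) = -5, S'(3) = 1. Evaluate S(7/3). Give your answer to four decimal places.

5.4000

Write M_i for S''(x_i). With h_i = 1, 1, 1 and divided differences Δ_i = 5, 1, -1, the continuity of S' gives the tridiagonal system
  1·M_0 + 4·M_1 + 1·M_2 = 6(Δ_1 - Δ_0) = -24
  1·M_1 + 4·M_2 + 1·M_3 = 6(Δ_2 - Δ_1) = -12
Clamped end conditions give two more equations: 2h_0·M_0 + h_0·M_1 = 6(Δ_0 - S'(0)) = 60 and h_2·M_2 + 2h_2·M_3 = 6(S'(3) - Δ_2) = 12.
Hence M_0 = 188/5, M_1 = -76/5, M_2 = -4/5, M_3 = 32/5.
On [2, 3], S(x) = 6 - 9/5·(x - 2) - 2/5·(x - 2)² + 6/5·(x - 2)³.
With (x - 2) = 1/3: S(7/3) = 27/5.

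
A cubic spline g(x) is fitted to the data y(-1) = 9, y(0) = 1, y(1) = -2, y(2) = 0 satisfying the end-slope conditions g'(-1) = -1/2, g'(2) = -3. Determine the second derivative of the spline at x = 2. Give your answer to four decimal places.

-19.6667

With m_i denoting the second derivative at x_i, h_i = 1, 1, 1, and Δ_i = (y_(i+1) − y_i)/h_i = -8, -3, 2:
  1·m_0 + 4·m_1 + 1·m_2 = 6(Δ_1 - Δ_0) = 30
  1·m_1 + 4·m_2 + 1·m_3 = 6(Δ_2 - Δ_1) = 30
Clamped end conditions give two more equations: 2h_0·m_0 + h_0·m_1 = 6(Δ_0 - g'(-1)) = -45 and h_2·m_2 + 2h_2·m_3 = 6(g'(2) - Δ_2) = -30.
Forward elimination and back-substitution give m_0 = -86/3, m_1 = 37/3, m_2 = 28/3, m_3 = -59/3.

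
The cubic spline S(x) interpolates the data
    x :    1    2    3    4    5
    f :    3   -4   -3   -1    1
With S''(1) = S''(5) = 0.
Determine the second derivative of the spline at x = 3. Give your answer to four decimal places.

Put σ_i = S'' at the i-th knot. Here h = (1, 1, 1, 1) and Δ = (-7, 1, 2, 2), so the interior equations h_(i-1)·σ_(i-1) + 2(h_(i-1)+h_i)·σ_i + h_i·σ_(i+1) = 6(Δ_i − Δ_(i-1)) read
  1·σ_0 + 4·σ_1 + 1·σ_2 = 6(Δ_1 - Δ_0) = 48
  1·σ_1 + 4·σ_2 + 1·σ_3 = 6(Δ_2 - Δ_1) = 6
  1·σ_2 + 4·σ_3 + 1·σ_4 = 6(Δ_3 - Δ_2) = 0
Natural end conditions: σ_0 = σ_4 = 0.
Forward elimination and back-substitution give σ_0 = 0, σ_1 = 87/7, σ_2 = -12/7, σ_3 = 3/7, σ_4 = 0.

-1.7143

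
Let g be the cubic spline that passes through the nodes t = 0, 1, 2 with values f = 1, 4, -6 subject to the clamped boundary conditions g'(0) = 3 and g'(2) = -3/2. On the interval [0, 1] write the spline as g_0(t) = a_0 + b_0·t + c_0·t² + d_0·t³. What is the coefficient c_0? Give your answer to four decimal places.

With m_i denoting the second derivative at x_i, h_i = 1, 1, and Δ_i = (y_(i+1) − y_i)/h_i = 3, -10:
  1·m_0 + 4·m_1 + 1·m_2 = 6(Δ_1 - Δ_0) = -78
Clamped end conditions give two more equations: 2h_0·m_0 + h_0·m_1 = 6(Δ_0 - g'(0)) = 0 and h_1·m_1 + 2h_1·m_2 = 6(g'(2) - Δ_1) = 51.
Solving the tridiagonal system: m_0 = 69/4, m_1 = -69/2, m_2 = 171/4.
On [0, 1], with g_0(t) = a_0 + b_0·t + c_0·t² + d_0·t³: c_0 = m_0/2 = 69/8, d_0 = (m_1 - m_0)/(6h_0) = -69/8, b_0 = Δ_0 - h_0(2m_0 + m_1)/6 = 3.

8.6250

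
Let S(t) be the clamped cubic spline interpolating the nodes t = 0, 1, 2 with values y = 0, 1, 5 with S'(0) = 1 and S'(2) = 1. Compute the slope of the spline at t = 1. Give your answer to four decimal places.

With M_i denoting the second derivative at x_i, h_i = 1, 1, and Δ_i = (y_(i+1) − y_i)/h_i = 1, 4:
  1·M_0 + 4·M_1 + 1·M_2 = 6(Δ_1 - Δ_0) = 18
Clamped end conditions give two more equations: 2h_0·M_0 + h_0·M_1 = 6(Δ_0 - S'(0)) = 0 and h_1·M_1 + 2h_1·M_2 = 6(S'(2) - Δ_1) = -18.
Solving: M_0 = -9/2, M_1 = 9, M_2 = -27/2.
On [1, 2], S'(t) = b_1 + 2c_1·(t - 1) + 3d_1·(t - 1)² with b_1 = Δ_1 - h_1(2M_1 + M_2)/6 = 13/4, c_1 = M_1/2 = 9/2, d_1 = (M_2 - M_1)/(6h_1) = -15/4. So S'(1) = 13/4.

3.2500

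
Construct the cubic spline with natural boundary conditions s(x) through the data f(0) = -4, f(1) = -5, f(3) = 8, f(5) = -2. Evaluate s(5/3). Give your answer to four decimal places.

Let σ_i = s''(x_i). Step sizes h_i = 1, 2, 2; slopes of the chords Δ_i = (y_(i+1) - y_i)/h_i = -1, 13/2, -5.
  1·σ_0 + 6·σ_1 + 2·σ_2 = 6(Δ_1 - Δ_0) = 45
  2·σ_1 + 8·σ_2 + 2·σ_3 = 6(Δ_2 - Δ_1) = -69
Natural end conditions: σ_0 = σ_3 = 0.
Solving: σ_0 = 0, σ_1 = 249/22, σ_2 = -126/11, σ_3 = 0.
On [1, 3], s(x) = -5 + 61/22·(x - 1) + 249/44·(x - 1)² - 167/88·(x - 1)³.
With (x - 1) = 2/3: s(5/3) = -356/297.

-1.1987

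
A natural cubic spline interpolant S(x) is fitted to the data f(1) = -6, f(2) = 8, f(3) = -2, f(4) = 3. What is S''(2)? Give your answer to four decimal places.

-44.4000

Write M_i for S''(x_i). With h_i = 1, 1, 1 and divided differences Δ_i = 14, -10, 5, the continuity of S' gives the tridiagonal system
  1·M_0 + 4·M_1 + 1·M_2 = 6(Δ_1 - Δ_0) = -144
  1·M_1 + 4·M_2 + 1·M_3 = 6(Δ_2 - Δ_1) = 90
Natural end conditions: M_0 = M_3 = 0.
Hence M_0 = 0, M_1 = -222/5, M_2 = 168/5, M_3 = 0.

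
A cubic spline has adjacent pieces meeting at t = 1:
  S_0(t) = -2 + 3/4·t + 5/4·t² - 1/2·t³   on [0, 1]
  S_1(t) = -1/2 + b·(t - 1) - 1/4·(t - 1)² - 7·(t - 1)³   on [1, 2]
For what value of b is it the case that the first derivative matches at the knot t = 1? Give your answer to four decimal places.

S_0'(t) = 3/4 + 5/2·t - 3/2·t², so S_0'(1) = 7/4. On the right, S_1'(1) = b, so b = 7/4.

1.7500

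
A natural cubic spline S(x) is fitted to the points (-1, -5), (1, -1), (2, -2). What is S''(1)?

With M_i denoting the second derivative at x_i, h_i = 2, 1, and Δ_i = (y_(i+1) − y_i)/h_i = 2, -1:
  2·M_0 + 6·M_1 + 1·M_2 = 6(Δ_1 - Δ_0) = -18
Natural end conditions: M_0 = M_2 = 0.
Solving the tridiagonal system: M_0 = 0, M_1 = -3, M_2 = 0.

-3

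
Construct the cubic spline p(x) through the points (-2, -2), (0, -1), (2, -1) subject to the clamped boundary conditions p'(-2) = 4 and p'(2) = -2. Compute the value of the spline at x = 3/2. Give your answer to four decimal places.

-0.4492

With M_i denoting the second derivative at x_i, h_i = 2, 2, and Δ_i = (y_(i+1) − y_i)/h_i = 1/2, 0:
  2·M_0 + 8·M_1 + 2·M_2 = 6(Δ_1 - Δ_0) = -3
Clamped end conditions give two more equations: 2h_0·M_0 + h_0·M_1 = 6(Δ_0 - p'(-2)) = -21 and h_1·M_1 + 2h_1·M_2 = 6(p'(2) - Δ_1) = -12.
Solving the tridiagonal system: M_0 = -51/8, M_1 = 9/4, M_2 = -33/8.
On [0, 2], p(x) = -1 - 1/8·x + 9/8·x² - 17/32·x³.
With x = 3/2: p(3/2) = -115/256.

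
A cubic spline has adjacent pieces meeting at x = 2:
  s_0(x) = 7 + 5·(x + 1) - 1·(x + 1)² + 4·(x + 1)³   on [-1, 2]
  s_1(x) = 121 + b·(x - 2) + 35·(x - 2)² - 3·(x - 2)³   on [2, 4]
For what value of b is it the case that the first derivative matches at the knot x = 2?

107

s_0'(x) = 5 - 2·(x + 1) + 12·(x + 1)², so s_0'(2) = 107. On the right, s_1'(2) = b, so b = 107.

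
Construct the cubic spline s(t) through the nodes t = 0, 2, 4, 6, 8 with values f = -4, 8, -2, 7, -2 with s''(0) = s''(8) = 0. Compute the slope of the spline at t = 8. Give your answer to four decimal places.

-7.7857

Put m_i = s'' at the i-th knot. Here h = (2, 2, 2, 2) and Δ = (6, -5, 9/2, -9/2), so the interior equations h_(i-1)·m_(i-1) + 2(h_(i-1)+h_i)·m_i + h_i·m_(i+1) = 6(Δ_i − Δ_(i-1)) read
  2·m_0 + 8·m_1 + 2·m_2 = 6(Δ_1 - Δ_0) = -66
  2·m_1 + 8·m_2 + 2·m_3 = 6(Δ_2 - Δ_1) = 57
  2·m_2 + 8·m_3 + 2·m_4 = 6(Δ_3 - Δ_2) = -54
Natural end conditions: m_0 = m_4 = 0.
Solving: m_0 = 0, m_1 = -159/14, m_2 = 87/7, m_3 = -69/7, m_4 = 0.
On [6, 8], s'(t) = b_3 + 2c_3·(t - 6) + 3d_3·(t - 6)² with b_3 = Δ_3 - h_3(2m_3 + m_4)/6 = 29/14, c_3 = m_3/2 = -69/14, d_3 = (m_4 - m_3)/(6h_3) = 23/28. So s'(8) = -109/14.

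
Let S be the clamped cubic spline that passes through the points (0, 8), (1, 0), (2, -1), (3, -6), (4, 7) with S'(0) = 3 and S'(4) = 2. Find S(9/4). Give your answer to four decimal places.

-2.7355

Let M_i = S''(x_i). Step sizes h_i = 1, 1, 1, 1; slopes of the chords Δ_i = (y_(i+1) - y_i)/h_i = -8, -1, -5, 13.
  1·M_0 + 4·M_1 + 1·M_2 = 6(Δ_1 - Δ_0) = 42
  1·M_1 + 4·M_2 + 1·M_3 = 6(Δ_2 - Δ_1) = -24
  1·M_2 + 4·M_3 + 1·M_4 = 6(Δ_3 - Δ_2) = 108
Clamped end conditions give two more equations: 2h_0·M_0 + h_0·M_1 = 6(Δ_0 - S'(0)) = -66 and h_3·M_3 + 2h_3·M_4 = 6(S'(4) - Δ_3) = -66.
Forward elimination and back-substitution give M_0 = -331/7, M_1 = 200/7, M_2 = -25, M_3 = 332/7, M_4 = -397/7.
On [2, 3], S(x) = -1 - 32/7·(x - 2) - 25/2·(x - 2)² + 169/14·(x - 2)³.
With (x - 2) = 1/4: S(9/4) = -2451/896.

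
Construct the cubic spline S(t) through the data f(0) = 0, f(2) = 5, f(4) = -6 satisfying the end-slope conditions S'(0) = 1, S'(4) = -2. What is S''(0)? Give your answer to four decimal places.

7.5000

With σ_i denoting the second derivative at x_i, h_i = 2, 2, and Δ_i = (y_(i+1) − y_i)/h_i = 5/2, -11/2:
  2·σ_0 + 8·σ_1 + 2·σ_2 = 6(Δ_1 - Δ_0) = -48
Clamped end conditions give two more equations: 2h_0·σ_0 + h_0·σ_1 = 6(Δ_0 - S'(0)) = 9 and h_1·σ_1 + 2h_1·σ_2 = 6(S'(4) - Δ_1) = 21.
Forward elimination and back-substitution give σ_0 = 15/2, σ_1 = -21/2, σ_2 = 21/2.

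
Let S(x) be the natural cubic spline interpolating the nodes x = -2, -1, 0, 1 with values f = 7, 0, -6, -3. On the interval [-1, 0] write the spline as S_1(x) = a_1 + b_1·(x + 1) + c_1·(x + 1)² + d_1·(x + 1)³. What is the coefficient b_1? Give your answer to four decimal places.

With m_i denoting the second derivative at x_i, h_i = 1, 1, 1, and Δ_i = (y_(i+1) − y_i)/h_i = -7, -6, 3:
  1·m_0 + 4·m_1 + 1·m_2 = 6(Δ_1 - Δ_0) = 6
  1·m_1 + 4·m_2 + 1·m_3 = 6(Δ_2 - Δ_1) = 54
Natural end conditions: m_0 = m_3 = 0.
Hence m_0 = 0, m_1 = -2, m_2 = 14, m_3 = 0.
On [-1, 0], with S_1(x) = a_1 + b_1·(x + 1) + c_1·(x + 1)² + d_1·(x + 1)³: c_1 = m_1/2 = -1, d_1 = (m_2 - m_1)/(6h_1) = 8/3, b_1 = Δ_1 - h_1(2m_1 + m_2)/6 = -23/3.

-7.6667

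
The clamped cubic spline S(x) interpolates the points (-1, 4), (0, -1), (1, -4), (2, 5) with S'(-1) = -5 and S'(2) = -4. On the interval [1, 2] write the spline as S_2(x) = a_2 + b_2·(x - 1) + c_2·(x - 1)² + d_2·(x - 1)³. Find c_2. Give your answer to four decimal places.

Write M_i for S''(x_i). With h_i = 1, 1, 1 and divided differences Δ_i = -5, -3, 9, the continuity of S' gives the tridiagonal system
  1·M_0 + 4·M_1 + 1·M_2 = 6(Δ_1 - Δ_0) = 12
  1·M_1 + 4·M_2 + 1·M_3 = 6(Δ_2 - Δ_1) = 72
Clamped end conditions give two more equations: 2h_0·M_0 + h_0·M_1 = 6(Δ_0 - S'(-1)) = 0 and h_2·M_2 + 2h_2·M_3 = 6(S'(2) - Δ_2) = -78.
Hence M_0 = 46/15, M_1 = -92/15, M_2 = 502/15, M_3 = -836/15.
On [1, 2], with S_2(x) = a_2 + b_2·(x - 1) + c_2·(x - 1)² + d_2·(x - 1)³: c_2 = M_2/2 = 251/15, d_2 = (M_3 - M_2)/(6h_2) = -223/15, b_2 = Δ_2 - h_2(2M_2 + M_3)/6 = 107/15.

16.7333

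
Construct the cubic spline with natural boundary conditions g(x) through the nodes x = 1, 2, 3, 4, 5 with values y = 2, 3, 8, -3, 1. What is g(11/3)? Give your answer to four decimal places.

0.4854

Let M_i = g''(x_i). Step sizes h_i = 1, 1, 1, 1; slopes of the chords Δ_i = (y_(i+1) - y_i)/h_i = 1, 5, -11, 4.
  1·M_0 + 4·M_1 + 1·M_2 = 6(Δ_1 - Δ_0) = 24
  1·M_1 + 4·M_2 + 1·M_3 = 6(Δ_2 - Δ_1) = -96
  1·M_2 + 4·M_3 + 1·M_4 = 6(Δ_3 - Δ_2) = 90
Natural end conditions: M_0 = M_4 = 0.
Solving: M_0 = 0, M_1 = 417/28, M_2 = -249/7, M_3 = 879/28, M_4 = 0.
On [3, 4], g(x) = 8 - 35/8·(x - 3) - 249/14·(x - 3)² + 625/56·(x - 3)³.
With (x - 3) = 2/3: g(11/3) = 367/756.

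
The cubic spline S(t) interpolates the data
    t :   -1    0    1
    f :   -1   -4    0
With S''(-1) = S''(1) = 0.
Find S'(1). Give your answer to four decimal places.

Let M_i = S''(x_i). Step sizes h_i = 1, 1; slopes of the chords Δ_i = (y_(i+1) - y_i)/h_i = -3, 4.
  1·M_0 + 4·M_1 + 1·M_2 = 6(Δ_1 - Δ_0) = 42
Natural end conditions: M_0 = M_2 = 0.
Hence M_0 = 0, M_1 = 21/2, M_2 = 0.
On [0, 1], S'(t) = b_1 + 2c_1·t + 3d_1·t² with b_1 = Δ_1 - h_1(2M_1 + M_2)/6 = 1/2, c_1 = M_1/2 = 21/4, d_1 = (M_2 - M_1)/(6h_1) = -7/4. So S'(1) = 23/4.

5.7500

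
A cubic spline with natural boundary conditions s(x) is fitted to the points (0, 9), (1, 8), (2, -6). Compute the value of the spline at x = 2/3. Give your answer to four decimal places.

9.5370

Put M_i = s'' at the i-th knot. Here h = (1, 1) and Δ = (-1, -14), so the interior equations h_(i-1)·M_(i-1) + 2(h_(i-1)+h_i)·M_i + h_i·M_(i+1) = 6(Δ_i − Δ_(i-1)) read
  1·M_0 + 4·M_1 + 1·M_2 = 6(Δ_1 - Δ_0) = -78
Natural end conditions: M_0 = M_2 = 0.
Hence M_0 = 0, M_1 = -39/2, M_2 = 0.
On [0, 1], s(x) = 9 + 9/4·x + 0·x² - 13/4·x³.
With x = 2/3: s(2/3) = 515/54.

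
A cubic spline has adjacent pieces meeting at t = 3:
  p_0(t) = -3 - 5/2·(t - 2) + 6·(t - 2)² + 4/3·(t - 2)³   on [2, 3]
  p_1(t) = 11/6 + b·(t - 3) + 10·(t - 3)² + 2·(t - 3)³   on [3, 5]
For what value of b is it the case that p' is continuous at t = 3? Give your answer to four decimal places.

p_0'(t) = -5/2 + 12·(t - 2) + 4·(t - 2)², so p_0'(3) = 27/2. On the right, p_1'(3) = b, so b = 27/2.

13.5000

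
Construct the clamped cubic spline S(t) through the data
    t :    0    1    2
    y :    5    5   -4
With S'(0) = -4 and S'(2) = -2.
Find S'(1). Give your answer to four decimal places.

-5.2500

Write σ_i for S''(x_i). With h_i = 1, 1 and divided differences Δ_i = 0, -9, the continuity of S' gives the tridiagonal system
  1·σ_0 + 4·σ_1 + 1·σ_2 = 6(Δ_1 - Δ_0) = -54
Clamped end conditions give two more equations: 2h_0·σ_0 + h_0·σ_1 = 6(Δ_0 - S'(0)) = 24 and h_1·σ_1 + 2h_1·σ_2 = 6(S'(2) - Δ_1) = 42.
Hence σ_0 = 53/2, σ_1 = -29, σ_2 = 71/2.
On [1, 2], S'(t) = b_1 + 2c_1·(t - 1) + 3d_1·(t - 1)² with b_1 = Δ_1 - h_1(2σ_1 + σ_2)/6 = -21/4, c_1 = σ_1/2 = -29/2, d_1 = (σ_2 - σ_1)/(6h_1) = 43/4. So S'(1) = -21/4.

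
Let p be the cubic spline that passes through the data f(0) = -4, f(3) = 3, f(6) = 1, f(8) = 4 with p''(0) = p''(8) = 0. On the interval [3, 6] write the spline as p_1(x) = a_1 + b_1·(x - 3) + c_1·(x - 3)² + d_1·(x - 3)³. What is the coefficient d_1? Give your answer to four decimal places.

0.2147

Put m_i = p'' at the i-th knot. Here h = (3, 3, 2) and Δ = (7/3, -2/3, 3/2), so the interior equations h_(i-1)·m_(i-1) + 2(h_(i-1)+h_i)·m_i + h_i·m_(i+1) = 6(Δ_i − Δ_(i-1)) read
  3·m_0 + 12·m_1 + 3·m_2 = 6(Δ_1 - Δ_0) = -18
  3·m_1 + 10·m_2 + 2·m_3 = 6(Δ_2 - Δ_1) = 13
Natural end conditions: m_0 = m_3 = 0.
Hence m_0 = 0, m_1 = -73/37, m_2 = 70/37, m_3 = 0.
On [3, 6], with p_1(x) = a_1 + b_1·(x - 3) + c_1·(x - 3)² + d_1·(x - 3)³: c_1 = m_1/2 = -73/74, d_1 = (m_2 - m_1)/(6h_1) = 143/666, b_1 = Δ_1 - h_1(2m_1 + m_2)/6 = 40/111.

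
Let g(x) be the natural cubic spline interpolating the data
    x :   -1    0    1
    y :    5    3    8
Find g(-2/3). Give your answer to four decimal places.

3.8148

Let σ_i = g''(x_i). Step sizes h_i = 1, 1; slopes of the chords Δ_i = (y_(i+1) - y_i)/h_i = -2, 5.
  1·σ_0 + 4·σ_1 + 1·σ_2 = 6(Δ_1 - Δ_0) = 42
Natural end conditions: σ_0 = σ_2 = 0.
Hence σ_0 = 0, σ_1 = 21/2, σ_2 = 0.
On [-1, 0], g(x) = 5 - 15/4·(x + 1) + 0·(x + 1)² + 7/4·(x + 1)³.
With (x + 1) = 1/3: g(-2/3) = 103/27.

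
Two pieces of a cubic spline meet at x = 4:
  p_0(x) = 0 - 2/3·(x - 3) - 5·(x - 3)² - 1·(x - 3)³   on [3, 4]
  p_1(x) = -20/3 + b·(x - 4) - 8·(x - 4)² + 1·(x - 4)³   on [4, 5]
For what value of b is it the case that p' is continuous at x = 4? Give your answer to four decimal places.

p_0'(x) = -2/3 - 10·(x - 3) - 3·(x - 3)², so p_0'(4) = -41/3. On the right, p_1'(4) = b, so b = -41/3.

-13.6667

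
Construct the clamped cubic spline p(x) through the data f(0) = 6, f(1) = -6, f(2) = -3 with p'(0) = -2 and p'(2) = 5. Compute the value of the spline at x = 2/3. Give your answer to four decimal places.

-1.9259

With σ_i denoting the second derivative at x_i, h_i = 1, 1, and Δ_i = (y_(i+1) − y_i)/h_i = -12, 3:
  1·σ_0 + 4·σ_1 + 1·σ_2 = 6(Δ_1 - Δ_0) = 90
Clamped end conditions give two more equations: 2h_0·σ_0 + h_0·σ_1 = 6(Δ_0 - p'(0)) = -60 and h_1·σ_1 + 2h_1·σ_2 = 6(p'(2) - Δ_1) = 12.
Solving: σ_0 = -49, σ_1 = 38, σ_2 = -13.
On [0, 1], p(x) = 6 - 2·x - 49/2·x² + 29/2·x³.
With x = 2/3: p(2/3) = -52/27.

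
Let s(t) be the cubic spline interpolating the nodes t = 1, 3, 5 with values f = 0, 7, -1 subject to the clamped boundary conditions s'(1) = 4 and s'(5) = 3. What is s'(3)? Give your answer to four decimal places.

Let M_i = s''(x_i). Step sizes h_i = 2, 2; slopes of the chords Δ_i = (y_(i+1) - y_i)/h_i = 7/2, -4.
  2·M_0 + 8·M_1 + 2·M_2 = 6(Δ_1 - Δ_0) = -45
Clamped end conditions give two more equations: 2h_0·M_0 + h_0·M_1 = 6(Δ_0 - s'(1)) = -3 and h_1·M_1 + 2h_1·M_2 = 6(s'(5) - Δ_1) = 42.
Solving: M_0 = 37/8, M_1 = -43/4, M_2 = 127/8.
On [3, 5], s'(t) = b_1 + 2c_1·(t - 3) + 3d_1·(t - 3)² with b_1 = Δ_1 - h_1(2M_1 + M_2)/6 = -17/8, c_1 = M_1/2 = -43/8, d_1 = (M_2 - M_1)/(6h_1) = 71/32. So s'(3) = -17/8.

-2.1250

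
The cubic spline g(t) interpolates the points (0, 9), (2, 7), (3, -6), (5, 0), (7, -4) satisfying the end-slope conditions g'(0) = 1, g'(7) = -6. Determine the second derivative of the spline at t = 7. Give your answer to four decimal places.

-1.5902

Let σ_i = g''(x_i). Step sizes h_i = 2, 1, 2, 2; slopes of the chords Δ_i = (y_(i+1) - y_i)/h_i = -1, -13, 3, -2.
  2·σ_0 + 6·σ_1 + 1·σ_2 = 6(Δ_1 - Δ_0) = -72
  1·σ_1 + 6·σ_2 + 2·σ_3 = 6(Δ_2 - Δ_1) = 96
  2·σ_2 + 8·σ_3 + 2·σ_4 = 6(Δ_3 - Δ_2) = -30
Clamped end conditions give two more equations: 2h_0·σ_0 + h_0·σ_1 = 6(Δ_0 - g'(0)) = -12 and h_3·σ_3 + 2h_3·σ_4 = 6(g'(7) - Δ_3) = -24.
Hence σ_0 = 353/61, σ_1 = -1072/61, σ_2 = 1334/61, σ_3 = -538/61, σ_4 = -97/61.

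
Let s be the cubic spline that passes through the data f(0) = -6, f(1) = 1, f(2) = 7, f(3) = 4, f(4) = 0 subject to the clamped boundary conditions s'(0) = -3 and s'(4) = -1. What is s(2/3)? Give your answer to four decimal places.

-2.5556

Write M_i for s''(x_i). With h_i = 1, 1, 1, 1 and divided differences Δ_i = 7, 6, -3, -4, the continuity of s' gives the tridiagonal system
  1·M_0 + 4·M_1 + 1·M_2 = 6(Δ_1 - Δ_0) = -6
  1·M_1 + 4·M_2 + 1·M_3 = 6(Δ_2 - Δ_1) = -54
  1·M_2 + 4·M_3 + 1·M_4 = 6(Δ_3 - Δ_2) = -6
Clamped end conditions give two more equations: 2h_0·M_0 + h_0·M_1 = 6(Δ_0 - s'(0)) = 60 and h_3·M_3 + 2h_3·M_4 = 6(s'(4) - Δ_3) = 18.
Hence M_0 = 67/2, M_1 = -7, M_2 = -23/2, M_3 = -1, M_4 = 19/2.
On [0, 1], s(x) = -6 - 3·x + 67/4·x² - 27/4·x³.
With x = 2/3: s(2/3) = -23/9.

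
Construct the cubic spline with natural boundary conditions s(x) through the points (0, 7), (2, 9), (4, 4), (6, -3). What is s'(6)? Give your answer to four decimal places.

-3.5333

Let m_i = s''(x_i). Step sizes h_i = 2, 2, 2; slopes of the chords Δ_i = (y_(i+1) - y_i)/h_i = 1, -5/2, -7/2.
  2·m_0 + 8·m_1 + 2·m_2 = 6(Δ_1 - Δ_0) = -21
  2·m_1 + 8·m_2 + 2·m_3 = 6(Δ_2 - Δ_1) = -6
Natural end conditions: m_0 = m_3 = 0.
Solving: m_0 = 0, m_1 = -13/5, m_2 = -1/10, m_3 = 0.
On [4, 6], s'(x) = b_2 + 2c_2·(x - 4) + 3d_2·(x - 4)² with b_2 = Δ_2 - h_2(2m_2 + m_3)/6 = -103/30, c_2 = m_2/2 = -1/20, d_2 = (m_3 - m_2)/(6h_2) = 1/120. So s'(6) = -53/15.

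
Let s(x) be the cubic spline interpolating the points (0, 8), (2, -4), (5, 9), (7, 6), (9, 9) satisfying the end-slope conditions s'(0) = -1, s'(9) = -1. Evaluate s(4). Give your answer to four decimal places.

4.1488

With M_i denoting the second derivative at x_i, h_i = 2, 3, 2, 2, and Δ_i = (y_(i+1) − y_i)/h_i = -6, 13/3, -3/2, 3/2:
  2·M_0 + 10·M_1 + 3·M_2 = 6(Δ_1 - Δ_0) = 62
  3·M_1 + 10·M_2 + 2·M_3 = 6(Δ_2 - Δ_1) = -35
  2·M_2 + 8·M_3 + 2·M_4 = 6(Δ_3 - Δ_2) = 18
Clamped end conditions give two more equations: 2h_0·M_0 + h_0·M_1 = 6(Δ_0 - s'(0)) = -30 and h_3·M_3 + 2h_3·M_4 = 6(s'(9) - Δ_3) = -15.
Solving: M_0 = -4645/354, M_1 = 1990/177, M_2 = -1427/177, M_3 = 2105/354, M_4 = -1190/177.
On [2, 5], s(x) = -4 - 1019/354·(x - 2) + 995/177·(x - 2)² - 1139/1062·(x - 2)³.
With (x - 2) = 2: s(4) = 2203/531.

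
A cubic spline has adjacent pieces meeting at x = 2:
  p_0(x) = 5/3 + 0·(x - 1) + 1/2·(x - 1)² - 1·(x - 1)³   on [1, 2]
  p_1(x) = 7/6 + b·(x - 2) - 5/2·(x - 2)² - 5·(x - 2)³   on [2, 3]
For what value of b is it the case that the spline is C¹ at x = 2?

-2

p_0'(x) = 0 + 1·(x - 1) - 3·(x - 1)², so p_0'(2) = -2. On the right, p_1'(2) = b, so b = -2.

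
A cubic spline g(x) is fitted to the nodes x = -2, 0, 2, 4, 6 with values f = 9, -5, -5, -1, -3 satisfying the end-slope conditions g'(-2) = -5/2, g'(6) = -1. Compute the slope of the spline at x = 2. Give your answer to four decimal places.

2.7500

Put m_i = g'' at the i-th knot. Here h = (2, 2, 2, 2) and Δ = (-7, 0, 2, -1), so the interior equations h_(i-1)·m_(i-1) + 2(h_(i-1)+h_i)·m_i + h_i·m_(i+1) = 6(Δ_i − Δ_(i-1)) read
  2·m_0 + 8·m_1 + 2·m_2 = 6(Δ_1 - Δ_0) = 42
  2·m_1 + 8·m_2 + 2·m_3 = 6(Δ_2 - Δ_1) = 12
  2·m_2 + 8·m_3 + 2·m_4 = 6(Δ_3 - Δ_2) = -18
Clamped end conditions give two more equations: 2h_0·m_0 + h_0·m_1 = 6(Δ_0 - g'(-2)) = -27 and h_3·m_3 + 2h_3·m_4 = 6(g'(6) - Δ_3) = 0.
Solving: m_0 = -171/16, m_1 = 63/8, m_2 = 3/16, m_3 = -21/8, m_4 = 21/16.
On [2, 4], g'(x) = b_2 + 2c_2·(x - 2) + 3d_2·(x - 2)² with b_2 = Δ_2 - h_2(2m_2 + m_3)/6 = 11/4, c_2 = m_2/2 = 3/32, d_2 = (m_3 - m_2)/(6h_2) = -15/64. So g'(2) = 11/4.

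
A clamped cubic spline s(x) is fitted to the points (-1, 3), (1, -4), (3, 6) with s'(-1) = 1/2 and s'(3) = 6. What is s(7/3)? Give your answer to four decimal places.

1.5556

Put m_i = s'' at the i-th knot. Here h = (2, 2) and Δ = (-7/2, 5), so the interior equations h_(i-1)·m_(i-1) + 2(h_(i-1)+h_i)·m_i + h_i·m_(i+1) = 6(Δ_i − Δ_(i-1)) read
  2·m_0 + 8·m_1 + 2·m_2 = 6(Δ_1 - Δ_0) = 51
Clamped end conditions give two more equations: 2h_0·m_0 + h_0·m_1 = 6(Δ_0 - s'(-1)) = -24 and h_1·m_1 + 2h_1·m_2 = 6(s'(3) - Δ_1) = 6.
Solving the tridiagonal system: m_0 = -11, m_1 = 10, m_2 = -7/2.
On [1, 3], s(x) = -4 - 1/2·(x - 1) + 5·(x - 1)² - 9/8·(x - 1)³.
With (x - 1) = 4/3: s(7/3) = 14/9.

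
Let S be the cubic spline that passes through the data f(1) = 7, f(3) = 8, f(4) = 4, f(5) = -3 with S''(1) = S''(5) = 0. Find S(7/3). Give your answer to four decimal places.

8.6329

Let σ_i = S''(x_i). Step sizes h_i = 2, 1, 1; slopes of the chords Δ_i = (y_(i+1) - y_i)/h_i = 1/2, -4, -7.
  2·σ_0 + 6·σ_1 + 1·σ_2 = 6(Δ_1 - Δ_0) = -27
  1·σ_1 + 4·σ_2 + 1·σ_3 = 6(Δ_2 - Δ_1) = -18
Natural end conditions: σ_0 = σ_3 = 0.
Solving the tridiagonal system: σ_0 = 0, σ_1 = -90/23, σ_2 = -81/23, σ_3 = 0.
On [1, 3], S(t) = 7 + 83/46·(t - 1) + 0·(t - 1)² - 15/46·(t - 1)³.
With (t - 1) = 4/3: S(7/3) = 1787/207.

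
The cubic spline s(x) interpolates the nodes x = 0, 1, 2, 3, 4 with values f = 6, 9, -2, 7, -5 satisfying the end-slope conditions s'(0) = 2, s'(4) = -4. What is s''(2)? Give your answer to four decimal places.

Write σ_i for s''(x_i). With h_i = 1, 1, 1, 1 and divided differences Δ_i = 3, -11, 9, -12, the continuity of s' gives the tridiagonal system
  1·σ_0 + 4·σ_1 + 1·σ_2 = 6(Δ_1 - Δ_0) = -84
  1·σ_1 + 4·σ_2 + 1·σ_3 = 6(Δ_2 - Δ_1) = 120
  1·σ_2 + 4·σ_3 + 1·σ_4 = 6(Δ_3 - Δ_2) = -126
Clamped end conditions give two more equations: 2h_0·σ_0 + h_0·σ_1 = 6(Δ_0 - s'(0)) = 6 and h_3·σ_3 + 2h_3·σ_4 = 6(s'(4) - Δ_3) = 48.
Solving: σ_0 = 93/4, σ_1 = -81/2, σ_2 = 219/4, σ_3 = -117/2, σ_4 = 213/4.

54.7500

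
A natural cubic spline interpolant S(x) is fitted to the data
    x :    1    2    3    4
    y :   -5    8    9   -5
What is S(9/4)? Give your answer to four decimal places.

9.7219

With M_i denoting the second derivative at x_i, h_i = 1, 1, 1, and Δ_i = (y_(i+1) − y_i)/h_i = 13, 1, -14:
  1·M_0 + 4·M_1 + 1·M_2 = 6(Δ_1 - Δ_0) = -72
  1·M_1 + 4·M_2 + 1·M_3 = 6(Δ_2 - Δ_1) = -90
Natural end conditions: M_0 = M_3 = 0.
Solving: M_0 = 0, M_1 = -66/5, M_2 = -96/5, M_3 = 0.
On [2, 3], S(x) = 8 + 43/5·(x - 2) - 33/5·(x - 2)² - 1·(x - 2)³.
With (x - 2) = 1/4: S(9/4) = 3111/320.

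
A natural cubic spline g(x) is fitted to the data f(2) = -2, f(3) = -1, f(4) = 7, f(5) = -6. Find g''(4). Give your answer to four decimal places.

Put M_i = g'' at the i-th knot. Here h = (1, 1, 1) and Δ = (1, 8, -13), so the interior equations h_(i-1)·M_(i-1) + 2(h_(i-1)+h_i)·M_i + h_i·M_(i+1) = 6(Δ_i − Δ_(i-1)) read
  1·M_0 + 4·M_1 + 1·M_2 = 6(Δ_1 - Δ_0) = 42
  1·M_1 + 4·M_2 + 1·M_3 = 6(Δ_2 - Δ_1) = -126
Natural end conditions: M_0 = M_3 = 0.
Solving: M_0 = 0, M_1 = 98/5, M_2 = -182/5, M_3 = 0.

-36.4000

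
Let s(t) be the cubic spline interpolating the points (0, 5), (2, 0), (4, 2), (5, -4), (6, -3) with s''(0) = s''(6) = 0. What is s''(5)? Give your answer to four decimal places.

Write m_i for s''(x_i). With h_i = 2, 2, 1, 1 and divided differences Δ_i = -5/2, 1, -6, 1, the continuity of s' gives the tridiagonal system
  2·m_0 + 8·m_1 + 2·m_2 = 6(Δ_1 - Δ_0) = 21
  2·m_1 + 6·m_2 + 1·m_3 = 6(Δ_2 - Δ_1) = -42
  1·m_2 + 4·m_3 + 1·m_4 = 6(Δ_3 - Δ_2) = 42
Natural end conditions: m_0 = m_4 = 0.
Forward elimination and back-substitution give m_0 = 0, m_1 = 43/8, m_2 = -11, m_3 = 53/4, m_4 = 0.

13.2500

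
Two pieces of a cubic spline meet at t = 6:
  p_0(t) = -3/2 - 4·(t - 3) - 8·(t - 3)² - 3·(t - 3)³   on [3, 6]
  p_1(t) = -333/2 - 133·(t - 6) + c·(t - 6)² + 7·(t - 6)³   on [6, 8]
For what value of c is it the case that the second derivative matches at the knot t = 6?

p_0''(t) = -16 - 18·(t - 3), so p_0''(6) = -70. On the right, p_1''(6) = 2c, so c = -35.

-35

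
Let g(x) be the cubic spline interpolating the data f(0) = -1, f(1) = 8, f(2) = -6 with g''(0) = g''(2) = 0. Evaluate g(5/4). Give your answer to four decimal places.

Write σ_i for g''(x_i). With h_i = 1, 1 and divided differences Δ_i = 9, -14, the continuity of g' gives the tridiagonal system
  1·σ_0 + 4·σ_1 + 1·σ_2 = 6(Δ_1 - Δ_0) = -138
Natural end conditions: σ_0 = σ_2 = 0.
Forward elimination and back-substitution give σ_0 = 0, σ_1 = -69/2, σ_2 = 0.
On [1, 2], g(x) = 8 - 5/2·(x - 1) - 69/4·(x - 1)² + 23/4·(x - 1)³.
With (x - 1) = 1/4: g(5/4) = 1635/256.

6.3867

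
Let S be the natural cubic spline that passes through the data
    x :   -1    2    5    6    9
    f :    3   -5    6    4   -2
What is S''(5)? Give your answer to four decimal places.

-6.1053

Let M_i = S''(x_i). Step sizes h_i = 3, 3, 1, 3; slopes of the chords Δ_i = (y_(i+1) - y_i)/h_i = -8/3, 11/3, -2, -2.
  3·M_0 + 12·M_1 + 3·M_2 = 6(Δ_1 - Δ_0) = 38
  3·M_1 + 8·M_2 + 1·M_3 = 6(Δ_2 - Δ_1) = -34
  1·M_2 + 8·M_3 + 3·M_4 = 6(Δ_3 - Δ_2) = 0
Natural end conditions: M_0 = M_4 = 0.
Hence M_0 = 0, M_1 = 535/114, M_2 = -116/19, M_3 = 29/38, M_4 = 0.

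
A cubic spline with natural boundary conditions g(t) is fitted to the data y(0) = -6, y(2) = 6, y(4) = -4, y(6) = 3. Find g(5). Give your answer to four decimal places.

-2.7500

Write M_i for g''(x_i). With h_i = 2, 2, 2 and divided differences Δ_i = 6, -5, 7/2, the continuity of g' gives the tridiagonal system
  2·M_0 + 8·M_1 + 2·M_2 = 6(Δ_1 - Δ_0) = -66
  2·M_1 + 8·M_2 + 2·M_3 = 6(Δ_2 - Δ_1) = 51
Natural end conditions: M_0 = M_3 = 0.
Forward elimination and back-substitution give M_0 = 0, M_1 = -21/2, M_2 = 9, M_3 = 0.
On [4, 6], g(t) = -4 - 5/2·(t - 4) + 9/2·(t - 4)² - 3/4·(t - 4)³.
With (t - 4) = 1: g(5) = -11/4.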